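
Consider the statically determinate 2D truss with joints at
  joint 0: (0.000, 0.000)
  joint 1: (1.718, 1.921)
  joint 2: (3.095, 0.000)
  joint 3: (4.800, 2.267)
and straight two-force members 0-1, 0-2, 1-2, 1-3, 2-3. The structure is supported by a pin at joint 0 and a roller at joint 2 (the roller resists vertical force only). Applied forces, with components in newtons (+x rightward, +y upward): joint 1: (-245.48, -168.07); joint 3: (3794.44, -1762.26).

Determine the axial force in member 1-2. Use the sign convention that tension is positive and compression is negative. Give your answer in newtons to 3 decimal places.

-3768.978

N=4 nodes, M=5 members, R=3 reactions → 2N=8, M+R=8
member 0 (0-1): L=2.5772, (cx,cy)=(0.6666,0.7454)
member 1 (0-2): L=3.0950, (cx,cy)=(1.0000,0.0000)
member 2 (1-2): L=2.3636, (cx,cy)=(0.5826,-0.8128)
member 3 (1-3): L=3.1014, (cx,cy)=(0.9938,0.1116)
member 4 (2-3): L=2.8366, (cx,cy)=(0.6011,0.7992)
solve A·x = −loads:
  F[0-1] = +4726.3471 N (tension)
  F[0-2] = +398.2603 N (tension)
  F[1-2] = -3768.9783 N (compression)
  F[1-3] = +5627.1081 N (tension)
  F[2-3] = -2990.5602 N (compression)
  Rx@0 = -3548.9600 N
  Ry@0 = -3522.9885 N
  Ry@2 = +5453.3185 N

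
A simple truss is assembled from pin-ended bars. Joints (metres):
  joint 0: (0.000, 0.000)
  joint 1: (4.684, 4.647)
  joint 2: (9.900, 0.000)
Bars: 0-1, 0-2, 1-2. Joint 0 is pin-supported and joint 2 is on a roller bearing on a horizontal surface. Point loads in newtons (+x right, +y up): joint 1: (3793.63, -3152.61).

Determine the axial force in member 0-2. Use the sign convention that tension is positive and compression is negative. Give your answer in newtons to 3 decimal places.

N=3 nodes, M=3 members, R=3 reactions → 2N=6, M+R=6
member 0 (0-1): L=6.5981, (cx,cy)=(0.7099,0.7043)
member 1 (0-2): L=9.9000, (cx,cy)=(1.0000,0.0000)
member 2 (1-2): L=6.9858, (cx,cy)=(0.7467,-0.6652)
solve A·x = −loads:
  F[0-1] = +169.9501 N (tension)
  F[0-2] = +3672.9815 N (tension)
  F[1-2] = -4919.2252 N (compression)
  Rx@0 = -3793.6300 N
  Ry@0 = -119.6954 N
  Ry@2 = +3272.3054 N

3672.982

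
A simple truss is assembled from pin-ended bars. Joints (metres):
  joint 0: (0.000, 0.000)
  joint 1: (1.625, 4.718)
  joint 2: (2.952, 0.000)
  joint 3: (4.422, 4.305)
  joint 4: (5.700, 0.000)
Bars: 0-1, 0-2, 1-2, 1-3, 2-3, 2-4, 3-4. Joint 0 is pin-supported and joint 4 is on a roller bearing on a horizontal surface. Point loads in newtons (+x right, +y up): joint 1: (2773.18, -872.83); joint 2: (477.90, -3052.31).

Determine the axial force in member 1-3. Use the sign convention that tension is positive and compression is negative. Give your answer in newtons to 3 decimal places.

-2533.907

N=5 nodes, M=7 members, R=3 reactions → 2N=10, M+R=10
member 0 (0-1): L=4.9900, (cx,cy)=(0.3257,0.9455)
member 1 (0-2): L=2.9520, (cx,cy)=(1.0000,0.0000)
member 2 (1-2): L=4.9011, (cx,cy)=(0.2708,-0.9626)
member 3 (1-3): L=2.8273, (cx,cy)=(0.9893,-0.1461)
member 4 (2-3): L=4.5491, (cx,cy)=(0.3231,0.9463)
member 5 (2-4): L=2.7480, (cx,cy)=(1.0000,0.0000)
member 6 (3-4): L=4.4907, (cx,cy)=(0.2846,-0.9586)
solve A·x = −loads:
  F[0-1] = +211.4068 N (tension)
  F[0-2] = +3182.2352 N (tension)
  F[1-2] = -729.8353 N (compression)
  F[1-3] = -2533.9065 N (compression)
  F[2-3] = +3967.7548 N (tension)
  F[2-4] = +1224.5713 N (tension)
  F[3-4] = -4302.9513 N (compression)
  Rx@0 = -3251.0800 N
  Ry@0 = -199.8830 N
  Ry@4 = +4125.0230 N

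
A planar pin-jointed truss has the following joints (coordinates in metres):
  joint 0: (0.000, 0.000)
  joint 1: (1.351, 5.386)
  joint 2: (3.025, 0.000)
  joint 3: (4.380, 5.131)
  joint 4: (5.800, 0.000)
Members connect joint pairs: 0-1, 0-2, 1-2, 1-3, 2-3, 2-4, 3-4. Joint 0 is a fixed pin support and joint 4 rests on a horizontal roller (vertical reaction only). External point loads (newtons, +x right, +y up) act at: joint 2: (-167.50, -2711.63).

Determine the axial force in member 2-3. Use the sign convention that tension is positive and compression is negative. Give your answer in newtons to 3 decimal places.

1397.588

N=5 nodes, M=7 members, R=3 reactions → 2N=10, M+R=10
member 0 (0-1): L=5.5529, (cx,cy)=(0.2433,0.9700)
member 1 (0-2): L=3.0250, (cx,cy)=(1.0000,0.0000)
member 2 (1-2): L=5.6401, (cx,cy)=(0.2968,-0.9549)
member 3 (1-3): L=3.0397, (cx,cy)=(0.9965,-0.0839)
member 4 (2-3): L=5.3069, (cx,cy)=(0.2553,0.9669)
member 5 (2-4): L=2.7750, (cx,cy)=(1.0000,0.0000)
member 6 (3-4): L=5.3239, (cx,cy)=(0.2667,-0.9638)
solve A·x = −loads:
  F[0-1] = -1337.5665 N (compression)
  F[0-2] = +157.9276 N (tension)
  F[1-2] = +1424.5573 N (tension)
  F[1-3] = -750.8841 N (compression)
  F[2-3] = +1397.5878 N (tension)
  F[2-4] = +391.3940 N (tension)
  F[3-4] = -1467.4152 N (compression)
  Rx@0 = +167.5000 N
  Ry@0 = +1297.3747 N
  Ry@4 = +1414.2553 N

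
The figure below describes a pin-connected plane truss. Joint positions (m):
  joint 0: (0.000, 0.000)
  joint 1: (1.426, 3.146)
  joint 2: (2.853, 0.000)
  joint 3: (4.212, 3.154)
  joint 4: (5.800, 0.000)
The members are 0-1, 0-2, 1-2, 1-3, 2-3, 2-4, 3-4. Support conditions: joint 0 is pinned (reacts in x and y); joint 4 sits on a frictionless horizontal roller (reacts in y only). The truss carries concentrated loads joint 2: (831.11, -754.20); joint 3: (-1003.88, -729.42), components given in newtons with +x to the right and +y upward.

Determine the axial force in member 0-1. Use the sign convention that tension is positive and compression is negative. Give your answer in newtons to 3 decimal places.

-1239.374

N=5 nodes, M=7 members, R=3 reactions → 2N=10, M+R=10
member 0 (0-1): L=3.4541, (cx,cy)=(0.4128,0.9108)
member 1 (0-2): L=2.8530, (cx,cy)=(1.0000,0.0000)
member 2 (1-2): L=3.4545, (cx,cy)=(0.4131,-0.9107)
member 3 (1-3): L=2.7860, (cx,cy)=(1.0000,0.0029)
member 4 (2-3): L=3.4343, (cx,cy)=(0.3957,0.9184)
member 5 (2-4): L=2.9470, (cx,cy)=(1.0000,0.0000)
member 6 (3-4): L=3.5312, (cx,cy)=(0.4497,-0.8932)
solve A·x = −loads:
  F[0-1] = -1239.3742 N (compression)
  F[0-2] = +338.8969 N (tension)
  F[1-2] = +1236.2988 N (tension)
  F[1-3] = -1022.3653 N (compression)
  F[2-3] = -404.7247 N (compression)
  F[2-4] = +178.6350 N (tension)
  F[3-4] = -397.2280 N (compression)
  Rx@0 = +172.7700 N
  Ry@0 = +1128.8248 N
  Ry@4 = +354.7952 N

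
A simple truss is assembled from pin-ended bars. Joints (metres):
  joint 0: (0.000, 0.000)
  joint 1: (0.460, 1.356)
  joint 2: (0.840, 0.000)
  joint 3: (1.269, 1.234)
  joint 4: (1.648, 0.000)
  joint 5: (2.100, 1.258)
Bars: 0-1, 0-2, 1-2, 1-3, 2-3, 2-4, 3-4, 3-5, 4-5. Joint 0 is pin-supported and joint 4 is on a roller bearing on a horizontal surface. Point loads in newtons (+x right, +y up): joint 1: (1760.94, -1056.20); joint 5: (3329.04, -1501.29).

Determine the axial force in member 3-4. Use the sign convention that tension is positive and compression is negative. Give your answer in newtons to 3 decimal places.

-4795.153

N=6 nodes, M=9 members, R=3 reactions → 2N=12, M+R=12
member 0 (0-1): L=1.4319, (cx,cy)=(0.3213,0.9470)
member 1 (0-2): L=0.8400, (cx,cy)=(1.0000,0.0000)
member 2 (1-2): L=1.4082, (cx,cy)=(0.2698,-0.9629)
member 3 (1-3): L=0.8181, (cx,cy)=(0.9888,-0.1491)
member 4 (2-3): L=1.3064, (cx,cy)=(0.3284,0.9445)
member 5 (2-4): L=0.8080, (cx,cy)=(1.0000,0.0000)
member 6 (3-4): L=1.2909, (cx,cy)=(0.2936,-0.9559)
member 7 (3-5): L=0.8313, (cx,cy)=(0.9996,0.0289)
member 8 (4-5): L=1.3367, (cx,cy)=(0.3381,0.9411)
solve A·x = −loads:
  F[0-1] = +3844.2958 N (tension)
  F[0-2] = +3854.9938 N (tension)
  F[1-2] = -5006.8839 N (compression)
  F[1-3] = +834.4363 N (tension)
  F[2-3] = +5104.1889 N (tension)
  F[2-4] = +827.8594 N (tension)
  F[3-4] = -4795.1529 N (compression)
  F[3-5] = +3910.6477 N (tension)
  F[4-5] = -1715.2172 N (compression)
  Rx@0 = -5089.9800 N
  Ry@0 = -3640.5245 N
  Ry@4 = +6198.0145 N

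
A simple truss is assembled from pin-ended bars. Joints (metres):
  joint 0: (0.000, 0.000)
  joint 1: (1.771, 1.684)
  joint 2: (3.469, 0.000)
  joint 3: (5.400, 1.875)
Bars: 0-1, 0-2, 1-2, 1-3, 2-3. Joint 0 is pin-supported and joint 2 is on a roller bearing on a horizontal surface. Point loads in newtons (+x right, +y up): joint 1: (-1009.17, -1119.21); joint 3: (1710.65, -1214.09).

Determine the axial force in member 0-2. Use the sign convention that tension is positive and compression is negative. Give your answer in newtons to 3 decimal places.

109.707

N=4 nodes, M=5 members, R=3 reactions → 2N=8, M+R=8
member 0 (0-1): L=2.4438, (cx,cy)=(0.7247,0.6891)
member 1 (0-2): L=3.4690, (cx,cy)=(1.0000,0.0000)
member 2 (1-2): L=2.3915, (cx,cy)=(0.7100,-0.7042)
member 3 (1-3): L=3.6340, (cx,cy)=(0.9986,0.0526)
member 4 (2-3): L=2.6915, (cx,cy)=(0.7174,0.6966)
solve A·x = −loads:
  F[0-1] = +816.5967 N (tension)
  F[0-2] = +109.7066 N (tension)
  F[1-2] = -2154.4960 N (compression)
  F[1-3] = +3135.0286 N (tension)
  F[2-3] = -1979.3417 N (compression)
  Rx@0 = -701.4800 N
  Ry@0 = -562.7027 N
  Ry@2 = +2896.0027 N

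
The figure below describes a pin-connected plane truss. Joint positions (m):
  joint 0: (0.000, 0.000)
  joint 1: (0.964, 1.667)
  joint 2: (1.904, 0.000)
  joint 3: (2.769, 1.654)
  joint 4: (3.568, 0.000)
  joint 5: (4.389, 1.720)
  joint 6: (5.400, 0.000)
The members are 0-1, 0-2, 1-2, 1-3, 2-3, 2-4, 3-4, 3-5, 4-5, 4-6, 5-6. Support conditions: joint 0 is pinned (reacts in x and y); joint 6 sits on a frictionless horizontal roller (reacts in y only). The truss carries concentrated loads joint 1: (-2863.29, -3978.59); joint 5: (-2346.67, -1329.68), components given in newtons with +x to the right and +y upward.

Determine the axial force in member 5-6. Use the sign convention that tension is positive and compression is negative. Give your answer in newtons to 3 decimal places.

-185.152

N=7 nodes, M=11 members, R=3 reactions → 2N=14, M+R=14
member 0 (0-1): L=1.9257, (cx,cy)=(0.5006,0.8657)
member 1 (0-2): L=1.9040, (cx,cy)=(1.0000,0.0000)
member 2 (1-2): L=1.9138, (cx,cy)=(0.4912,-0.8711)
member 3 (1-3): L=1.8050, (cx,cy)=(1.0000,-0.0072)
member 4 (2-3): L=1.8665, (cx,cy)=(0.4634,0.8861)
member 5 (2-4): L=1.6640, (cx,cy)=(1.0000,0.0000)
member 6 (3-4): L=1.8369, (cx,cy)=(0.4350,-0.9004)
member 7 (3-5): L=1.6213, (cx,cy)=(0.9992,0.0407)
member 8 (4-5): L=1.9059, (cx,cy)=(0.4308,0.9025)
member 9 (4-6): L=1.8320, (cx,cy)=(1.0000,0.0000)
member 10 (5-6): L=1.9951, (cx,cy)=(0.5067,-0.8621)
solve A·x = −loads:
  F[0-1] = -5947.5547 N (compression)
  F[0-2] = -2232.5765 N (compression)
  F[1-2] = +1349.6864 N (tension)
  F[1-3] = -777.0511 N (compression)
  F[2-3] = -1326.7228 N (compression)
  F[2-4] = -954.8008 N (compression)
  F[3-4] = +1212.5890 N (tension)
  F[3-5] = -1920.9103 N (compression)
  F[4-5] = -1209.8733 N (compression)
  F[4-6] = +93.8233 N (tension)
  F[5-6] = -185.1525 N (compression)
  Rx@0 = +5209.9600 N
  Ry@0 = +5148.6497 N
  Ry@6 = +159.6203 N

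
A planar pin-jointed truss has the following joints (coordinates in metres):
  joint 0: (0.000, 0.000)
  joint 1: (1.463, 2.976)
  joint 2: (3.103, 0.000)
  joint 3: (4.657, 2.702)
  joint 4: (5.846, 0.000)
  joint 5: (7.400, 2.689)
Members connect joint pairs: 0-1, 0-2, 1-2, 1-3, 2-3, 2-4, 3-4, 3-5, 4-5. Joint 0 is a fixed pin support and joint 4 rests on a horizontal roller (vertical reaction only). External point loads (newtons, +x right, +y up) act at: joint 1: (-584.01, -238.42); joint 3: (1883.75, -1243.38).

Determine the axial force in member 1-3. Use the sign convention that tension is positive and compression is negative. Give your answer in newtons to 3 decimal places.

N=6 nodes, M=9 members, R=3 reactions → 2N=12, M+R=12
member 0 (0-1): L=3.3162, (cx,cy)=(0.4412,0.8974)
member 1 (0-2): L=3.1030, (cx,cy)=(1.0000,0.0000)
member 2 (1-2): L=3.3980, (cx,cy)=(0.4826,-0.8758)
member 3 (1-3): L=3.2057, (cx,cy)=(0.9963,-0.0855)
member 4 (2-3): L=3.1170, (cx,cy)=(0.4986,0.8669)
member 5 (2-4): L=2.7430, (cx,cy)=(1.0000,0.0000)
member 6 (3-4): L=2.9520, (cx,cy)=(0.4028,-0.9153)
member 7 (3-5): L=2.7430, (cx,cy)=(1.0000,-0.0047)
member 8 (4-5): L=3.1057, (cx,cy)=(0.5004,0.8658)
solve A·x = −loads:
  F[0-1] = +157.9208 N (tension)
  F[0-2] = +1230.0697 N (tension)
  F[1-2] = -522.7838 N (compression)
  F[1-3] = +909.3251 N (tension)
  F[2-3] = +528.1875 N (tension)
  F[2-4] = +714.4217 N (tension)
  F[3-4] = -1773.7590 N (compression)
  F[3-5] = -0.0000 N (compression)
  F[4-5] = +0.0000 N (tension)
  Rx@0 = -1299.7400 N
  Ry@0 = -141.7217 N
  Ry@4 = +1623.5217 N

909.325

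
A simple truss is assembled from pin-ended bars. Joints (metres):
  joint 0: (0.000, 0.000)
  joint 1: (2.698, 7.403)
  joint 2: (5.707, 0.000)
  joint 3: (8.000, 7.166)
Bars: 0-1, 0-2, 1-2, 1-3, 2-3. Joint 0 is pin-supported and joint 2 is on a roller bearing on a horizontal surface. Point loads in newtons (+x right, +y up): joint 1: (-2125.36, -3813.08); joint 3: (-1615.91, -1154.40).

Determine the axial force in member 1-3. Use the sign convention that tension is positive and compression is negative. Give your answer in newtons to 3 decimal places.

N=4 nodes, M=5 members, R=3 reactions → 2N=8, M+R=8
member 0 (0-1): L=7.8793, (cx,cy)=(0.3424,0.9395)
member 1 (0-2): L=5.7070, (cx,cy)=(1.0000,0.0000)
member 2 (1-2): L=7.9912, (cx,cy)=(0.3765,-0.9264)
member 3 (1-3): L=5.3073, (cx,cy)=(0.9990,-0.0447)
member 4 (2-3): L=7.5239, (cx,cy)=(0.3048,0.9524)
solve A·x = −loads:
  F[0-1] = -6740.0490 N (compression)
  F[0-2] = -1433.3725 N (compression)
  F[1-2] = +2778.9922 N (tension)
  F[1-3] = -1230.1706 N (compression)
  F[2-3] = -1269.7368 N (compression)
  Rx@0 = +3741.2700 N
  Ry@0 = +6332.6038 N
  Ry@2 = -1365.1238 N

-1230.171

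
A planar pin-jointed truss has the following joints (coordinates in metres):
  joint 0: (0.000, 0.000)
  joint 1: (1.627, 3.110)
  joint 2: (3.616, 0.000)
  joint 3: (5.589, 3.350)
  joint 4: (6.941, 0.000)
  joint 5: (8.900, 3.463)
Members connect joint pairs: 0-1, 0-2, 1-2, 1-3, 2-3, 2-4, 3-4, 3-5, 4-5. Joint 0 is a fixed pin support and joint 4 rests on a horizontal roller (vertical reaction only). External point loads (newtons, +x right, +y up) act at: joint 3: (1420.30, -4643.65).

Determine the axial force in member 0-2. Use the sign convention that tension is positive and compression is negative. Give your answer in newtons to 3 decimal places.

1534.880

N=6 nodes, M=9 members, R=3 reactions → 2N=12, M+R=12
member 0 (0-1): L=3.5099, (cx,cy)=(0.4635,0.8861)
member 1 (0-2): L=3.6160, (cx,cy)=(1.0000,0.0000)
member 2 (1-2): L=3.6916, (cx,cy)=(0.5388,-0.8424)
member 3 (1-3): L=3.9693, (cx,cy)=(0.9982,0.0605)
member 4 (2-3): L=3.8878, (cx,cy)=(0.5075,0.8617)
member 5 (2-4): L=3.3250, (cx,cy)=(1.0000,0.0000)
member 6 (3-4): L=3.6125, (cx,cy)=(0.3743,-0.9273)
member 7 (3-5): L=3.3129, (cx,cy)=(0.9994,0.0341)
member 8 (4-5): L=3.9787, (cx,cy)=(0.4924,0.8704)
solve A·x = −loads:
  F[0-1] = -247.1797 N (compression)
  F[0-2] = +1534.8800 N (tension)
  F[1-2] = +242.3526 N (tension)
  F[1-3] = -245.6052 N (compression)
  F[2-3] = -236.9469 N (compression)
  F[2-4] = +1785.7019 N (tension)
  F[3-4] = -4771.3826 N (compression)
  F[3-5] = +0.0000 N (tension)
  F[4-5] = -0.0000 N (compression)
  Rx@0 = -1420.3000 N
  Ry@0 = +219.0188 N
  Ry@4 = +4424.6312 N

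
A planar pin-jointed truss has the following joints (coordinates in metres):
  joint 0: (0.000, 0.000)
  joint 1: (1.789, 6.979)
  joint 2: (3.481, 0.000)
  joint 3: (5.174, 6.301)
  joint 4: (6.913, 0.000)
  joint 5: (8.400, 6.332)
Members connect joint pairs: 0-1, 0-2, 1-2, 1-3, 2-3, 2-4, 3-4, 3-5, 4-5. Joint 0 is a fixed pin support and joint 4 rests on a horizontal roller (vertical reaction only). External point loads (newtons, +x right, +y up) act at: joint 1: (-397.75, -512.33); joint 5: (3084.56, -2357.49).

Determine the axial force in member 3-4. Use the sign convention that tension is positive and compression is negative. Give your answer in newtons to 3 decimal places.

N=6 nodes, M=9 members, R=3 reactions → 2N=12, M+R=12
member 0 (0-1): L=7.2046, (cx,cy)=(0.2483,0.9687)
member 1 (0-2): L=3.4810, (cx,cy)=(1.0000,0.0000)
member 2 (1-2): L=7.1812, (cx,cy)=(0.2356,-0.9718)
member 3 (1-3): L=3.4522, (cx,cy)=(0.9805,-0.1964)
member 4 (2-3): L=6.5245, (cx,cy)=(0.2595,0.9657)
member 5 (2-4): L=3.4320, (cx,cy)=(1.0000,0.0000)
member 6 (3-4): L=6.5366, (cx,cy)=(0.2660,-0.9640)
member 7 (3-5): L=3.2261, (cx,cy)=(1.0000,0.0096)
member 8 (4-5): L=6.5043, (cx,cy)=(0.2286,0.9735)
solve A·x = −loads:
  F[0-1] = +2633.6120 N (tension)
  F[0-2] = +2032.8528 N (tension)
  F[1-2] = -3540.9048 N (compression)
  F[1-3] = +1923.4604 N (tension)
  F[2-3] = +3563.2663 N (tension)
  F[2-4] = +273.9476 N (tension)
  F[3-4] = -3141.6375 N (compression)
  F[3-5] = +3646.5875 N (tension)
  F[4-5] = -2457.6178 N (compression)
  Rx@0 = -2686.8100 N
  Ry@0 = -2551.1276 N
  Ry@4 = +5420.9476 N

-3141.638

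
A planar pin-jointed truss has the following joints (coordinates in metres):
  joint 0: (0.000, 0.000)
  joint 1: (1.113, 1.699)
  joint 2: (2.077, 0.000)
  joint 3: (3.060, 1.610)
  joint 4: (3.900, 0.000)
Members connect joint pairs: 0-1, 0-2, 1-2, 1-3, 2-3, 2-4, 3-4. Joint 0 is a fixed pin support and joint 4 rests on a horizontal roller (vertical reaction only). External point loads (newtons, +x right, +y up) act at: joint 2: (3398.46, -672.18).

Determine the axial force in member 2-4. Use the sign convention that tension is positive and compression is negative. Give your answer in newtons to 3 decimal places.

186.772

N=5 nodes, M=7 members, R=3 reactions → 2N=10, M+R=10
member 0 (0-1): L=2.0311, (cx,cy)=(0.5480,0.8365)
member 1 (0-2): L=2.0770, (cx,cy)=(1.0000,0.0000)
member 2 (1-2): L=1.9534, (cx,cy)=(0.4935,-0.8698)
member 3 (1-3): L=1.9490, (cx,cy)=(0.9990,-0.0457)
member 4 (2-3): L=1.8864, (cx,cy)=(0.5211,0.8535)
member 5 (2-4): L=1.8230, (cx,cy)=(1.0000,0.0000)
member 6 (3-4): L=1.8160, (cx,cy)=(0.4626,-0.8866)
solve A·x = −loads:
  F[0-1] = -375.6174 N (compression)
  F[0-2] = +3604.2904 N (tension)
  F[1-2] = +381.9788 N (tension)
  F[1-3] = -394.7450 N (compression)
  F[2-3] = +398.3091 N (tension)
  F[2-4] = +186.7716 N (tension)
  F[3-4] = -403.7729 N (compression)
  Rx@0 = -3398.4600 N
  Ry@0 = +314.2011 N
  Ry@4 = +357.9789 N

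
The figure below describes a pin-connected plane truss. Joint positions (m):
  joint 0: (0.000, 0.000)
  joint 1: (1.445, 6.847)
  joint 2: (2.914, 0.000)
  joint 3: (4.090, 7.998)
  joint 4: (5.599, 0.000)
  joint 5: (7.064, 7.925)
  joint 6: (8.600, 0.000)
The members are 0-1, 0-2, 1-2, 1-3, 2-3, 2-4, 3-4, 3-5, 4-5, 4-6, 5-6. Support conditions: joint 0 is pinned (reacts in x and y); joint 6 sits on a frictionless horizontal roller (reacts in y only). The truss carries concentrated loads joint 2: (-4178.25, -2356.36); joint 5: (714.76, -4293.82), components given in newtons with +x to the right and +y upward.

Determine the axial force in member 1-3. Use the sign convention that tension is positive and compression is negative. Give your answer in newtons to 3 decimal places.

N=7 nodes, M=11 members, R=3 reactions → 2N=14, M+R=14
member 0 (0-1): L=6.9978, (cx,cy)=(0.2065,0.9784)
member 1 (0-2): L=2.9140, (cx,cy)=(1.0000,0.0000)
member 2 (1-2): L=7.0028, (cx,cy)=(0.2098,-0.9778)
member 3 (1-3): L=2.8846, (cx,cy)=(0.9169,0.3990)
member 4 (2-3): L=8.0840, (cx,cy)=(0.1455,0.9894)
member 5 (2-4): L=2.6850, (cx,cy)=(1.0000,0.0000)
member 6 (3-4): L=8.1391, (cx,cy)=(0.1854,-0.9827)
member 7 (3-5): L=2.9749, (cx,cy)=(0.9997,-0.0245)
member 8 (4-5): L=8.0593, (cx,cy)=(0.1818,0.9833)
member 9 (4-6): L=3.0010, (cx,cy)=(1.0000,0.0000)
member 10 (5-6): L=8.0725, (cx,cy)=(0.1903,-0.9817)
solve A·x = −loads:
  F[0-1] = -1702.8743 N (compression)
  F[0-2] = -3111.8584 N (compression)
  F[1-2] = +1415.4427 N (tension)
  F[1-3] = -707.2991 N (compression)
  F[2-3] = +982.8661 N (tension)
  F[2-4] = +1220.3330 N (tension)
  F[3-4] = -692.9431 N (compression)
  F[3-5] = -377.2141 N (compression)
  F[4-5] = +692.4663 N (tension)
  F[4-6] = +965.9852 N (tension)
  F[5-6] = -5076.7551 N (compression)
  Rx@0 = +3463.4900 N
  Ry@0 = +1666.1741 N
  Ry@6 = +4984.0059 N

-707.299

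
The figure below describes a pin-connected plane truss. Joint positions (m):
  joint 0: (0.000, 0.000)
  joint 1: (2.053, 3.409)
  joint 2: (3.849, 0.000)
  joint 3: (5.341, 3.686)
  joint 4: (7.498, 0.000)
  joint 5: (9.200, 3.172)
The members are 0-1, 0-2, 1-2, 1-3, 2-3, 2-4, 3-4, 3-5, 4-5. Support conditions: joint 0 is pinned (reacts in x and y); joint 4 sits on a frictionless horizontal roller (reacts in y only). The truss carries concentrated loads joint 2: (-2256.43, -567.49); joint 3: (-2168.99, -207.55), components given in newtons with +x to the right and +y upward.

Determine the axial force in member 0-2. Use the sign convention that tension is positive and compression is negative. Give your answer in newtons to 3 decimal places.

-3581.001

N=6 nodes, M=9 members, R=3 reactions → 2N=12, M+R=12
member 0 (0-1): L=3.9795, (cx,cy)=(0.5159,0.8566)
member 1 (0-2): L=3.8490, (cx,cy)=(1.0000,0.0000)
member 2 (1-2): L=3.8532, (cx,cy)=(0.4661,-0.8847)
member 3 (1-3): L=3.2996, (cx,cy)=(0.9965,0.0839)
member 4 (2-3): L=3.9765, (cx,cy)=(0.3752,0.9269)
member 5 (2-4): L=3.6490, (cx,cy)=(1.0000,0.0000)
member 6 (3-4): L=4.2707, (cx,cy)=(0.5051,-0.8631)
member 7 (3-5): L=3.8931, (cx,cy)=(0.9912,-0.1320)
member 8 (4-5): L=3.5998, (cx,cy)=(0.4728,0.8812)
solve A·x = −loads:
  F[0-1] = -1636.7894 N (compression)
  F[0-2] = -3581.0014 N (compression)
  F[1-2] = +1440.5017 N (tension)
  F[1-3] = -1521.2207 N (compression)
  F[2-3] = -762.6798 N (compression)
  F[2-4] = -366.9793 N (compression)
  F[3-4] = +726.5991 N (tension)
  F[3-5] = -0.0000 N (compression)
  F[4-5] = +0.0000 N (tension)
  Rx@0 = +4425.4200 N
  Ry@0 = +1402.1544 N
  Ry@4 = -627.1144 N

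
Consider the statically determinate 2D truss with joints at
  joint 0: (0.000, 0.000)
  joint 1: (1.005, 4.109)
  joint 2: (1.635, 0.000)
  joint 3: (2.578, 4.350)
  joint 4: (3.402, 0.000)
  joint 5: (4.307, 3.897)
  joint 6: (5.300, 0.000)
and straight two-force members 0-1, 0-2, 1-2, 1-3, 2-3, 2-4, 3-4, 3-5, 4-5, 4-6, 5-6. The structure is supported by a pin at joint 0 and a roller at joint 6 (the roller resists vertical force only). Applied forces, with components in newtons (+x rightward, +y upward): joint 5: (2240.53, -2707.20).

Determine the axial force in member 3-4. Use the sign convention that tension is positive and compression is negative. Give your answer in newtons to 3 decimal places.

N=7 nodes, M=11 members, R=3 reactions → 2N=14, M+R=14
member 0 (0-1): L=4.2301, (cx,cy)=(0.2376,0.9714)
member 1 (0-2): L=1.6350, (cx,cy)=(1.0000,0.0000)
member 2 (1-2): L=4.1570, (cx,cy)=(0.1516,-0.9884)
member 3 (1-3): L=1.5914, (cx,cy)=(0.9885,0.1514)
member 4 (2-3): L=4.4510, (cx,cy)=(0.2119,0.9773)
member 5 (2-4): L=1.7670, (cx,cy)=(1.0000,0.0000)
member 6 (3-4): L=4.4274, (cx,cy)=(0.1861,-0.9825)
member 7 (3-5): L=1.7874, (cx,cy)=(0.9673,-0.2534)
member 8 (4-5): L=4.0007, (cx,cy)=(0.2262,0.9741)
member 9 (4-6): L=1.8980, (cx,cy)=(1.0000,0.0000)
member 10 (5-6): L=4.0215, (cx,cy)=(0.2469,-0.9690)
solve A·x = −loads:
  F[0-1] = +1173.8161 N (tension)
  F[0-2] = +1961.6525 N (tension)
  F[1-2] = -1084.8214 N (compression)
  F[1-3] = +448.4558 N (tension)
  F[2-3] = +1097.1976 N (tension)
  F[2-4] = +1564.7937 N (tension)
  F[3-4] = -1410.6868 N (compression)
  F[3-5] = +969.9569 N (tension)
  F[4-5] = +1422.9234 N (tension)
  F[4-6] = +980.3631 N (tension)
  F[5-6] = -3970.3464 N (compression)
  Rx@0 = -2240.5300 N
  Ry@0 = -1140.2068 N
  Ry@6 = +3847.4068 N

-1410.687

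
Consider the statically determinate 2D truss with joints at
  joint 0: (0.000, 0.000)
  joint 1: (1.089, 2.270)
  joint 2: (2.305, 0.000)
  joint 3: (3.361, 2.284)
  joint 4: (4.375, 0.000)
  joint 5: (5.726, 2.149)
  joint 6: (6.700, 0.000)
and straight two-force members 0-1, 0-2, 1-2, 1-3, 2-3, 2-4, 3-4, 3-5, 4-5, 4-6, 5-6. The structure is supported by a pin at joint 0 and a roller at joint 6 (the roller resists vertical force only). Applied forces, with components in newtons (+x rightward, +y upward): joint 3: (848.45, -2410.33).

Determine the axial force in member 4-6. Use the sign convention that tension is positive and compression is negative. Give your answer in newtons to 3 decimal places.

679.106

N=7 nodes, M=11 members, R=3 reactions → 2N=14, M+R=14
member 0 (0-1): L=2.5177, (cx,cy)=(0.4325,0.9016)
member 1 (0-2): L=2.3050, (cx,cy)=(1.0000,0.0000)
member 2 (1-2): L=2.5752, (cx,cy)=(0.4722,-0.8815)
member 3 (1-3): L=2.2720, (cx,cy)=(1.0000,0.0062)
member 4 (2-3): L=2.5163, (cx,cy)=(0.4197,0.9077)
member 5 (2-4): L=2.0700, (cx,cy)=(1.0000,0.0000)
member 6 (3-4): L=2.4990, (cx,cy)=(0.4058,-0.9140)
member 7 (3-5): L=2.3688, (cx,cy)=(0.9984,-0.0570)
member 8 (4-5): L=2.5384, (cx,cy)=(0.5322,0.8466)
member 9 (4-6): L=2.3250, (cx,cy)=(1.0000,0.0000)
member 10 (5-6): L=2.3594, (cx,cy)=(0.4128,-0.9108)
solve A·x = −loads:
  F[0-1] = -1011.4893 N (compression)
  F[0-2] = +1285.9569 N (tension)
  F[1-2] = +1028.1296 N (tension)
  F[1-3] = -923.0071 N (compression)
  F[2-3] = -998.4658 N (compression)
  F[2-4] = +2190.4587 N (tension)
  F[3-4] = -1541.6438 N (compression)
  F[3-5] = -1567.4577 N (compression)
  F[4-5] = +1664.3331 N (tension)
  F[4-6] = +679.1056 N (tension)
  F[5-6] = -1645.0691 N (compression)
  Rx@0 = -848.4500 N
  Ry@0 = +911.9749 N
  Ry@6 = +1498.3551 N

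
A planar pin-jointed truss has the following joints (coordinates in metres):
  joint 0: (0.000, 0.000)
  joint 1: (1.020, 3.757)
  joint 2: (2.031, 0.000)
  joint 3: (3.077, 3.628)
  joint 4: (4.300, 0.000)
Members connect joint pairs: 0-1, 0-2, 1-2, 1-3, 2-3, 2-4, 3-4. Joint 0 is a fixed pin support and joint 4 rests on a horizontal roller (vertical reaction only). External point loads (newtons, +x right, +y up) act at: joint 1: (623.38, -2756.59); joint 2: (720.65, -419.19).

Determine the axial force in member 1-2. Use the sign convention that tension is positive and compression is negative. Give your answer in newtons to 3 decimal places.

N=5 nodes, M=7 members, R=3 reactions → 2N=10, M+R=10
member 0 (0-1): L=3.8930, (cx,cy)=(0.2620,0.9651)
member 1 (0-2): L=2.0310, (cx,cy)=(1.0000,0.0000)
member 2 (1-2): L=3.8907, (cx,cy)=(0.2599,-0.9656)
member 3 (1-3): L=2.0610, (cx,cy)=(0.9980,-0.0626)
member 4 (2-3): L=3.7758, (cx,cy)=(0.2770,0.9609)
member 5 (2-4): L=2.2690, (cx,cy)=(1.0000,0.0000)
member 6 (3-4): L=3.8286, (cx,cy)=(0.3194,-0.9476)
solve A·x = −loads:
  F[0-1] = -1843.6437 N (compression)
  F[0-2] = +1827.0807 N (tension)
  F[1-2] = -956.4060 N (compression)
  F[1-3] = -859.5905 N (compression)
  F[2-3] = +1397.4350 N (tension)
  F[2-4] = +470.7751 N (tension)
  F[3-4] = -1473.7577 N (compression)
  Rx@0 = -1344.0300 N
  Ry@0 = +1779.2369 N
  Ry@4 = +1396.5431 N

-956.406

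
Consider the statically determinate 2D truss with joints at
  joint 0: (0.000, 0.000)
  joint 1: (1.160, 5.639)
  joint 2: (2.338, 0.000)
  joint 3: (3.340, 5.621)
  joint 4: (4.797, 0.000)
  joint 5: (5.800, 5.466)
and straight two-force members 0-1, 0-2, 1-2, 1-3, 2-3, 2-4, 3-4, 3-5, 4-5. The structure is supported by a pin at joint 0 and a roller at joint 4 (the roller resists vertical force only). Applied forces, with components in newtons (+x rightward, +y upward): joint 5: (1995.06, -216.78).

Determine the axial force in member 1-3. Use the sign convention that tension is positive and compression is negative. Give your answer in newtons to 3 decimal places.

963.023

N=6 nodes, M=9 members, R=3 reactions → 2N=12, M+R=12
member 0 (0-1): L=5.7571, (cx,cy)=(0.2015,0.9795)
member 1 (0-2): L=2.3380, (cx,cy)=(1.0000,0.0000)
member 2 (1-2): L=5.7607, (cx,cy)=(0.2045,-0.9789)
member 3 (1-3): L=2.1801, (cx,cy)=(1.0000,-0.0083)
member 4 (2-3): L=5.7096, (cx,cy)=(0.1755,0.9845)
member 5 (2-4): L=2.4590, (cx,cy)=(1.0000,0.0000)
member 6 (3-4): L=5.8068, (cx,cy)=(0.2509,-0.9680)
member 7 (3-5): L=2.4649, (cx,cy)=(0.9980,-0.0629)
member 8 (4-5): L=5.5573, (cx,cy)=(0.1805,0.9836)
solve A·x = −loads:
  F[0-1] = +2367.1716 N (tension)
  F[0-2] = +1518.0958 N (tension)
  F[1-2] = -2376.7969 N (compression)
  F[1-3] = +963.0235 N (tension)
  F[2-3] = +2363.2493 N (tension)
  F[2-4] = +617.3342 N (tension)
  F[3-4] = -2526.1820 N (compression)
  F[3-5] = +2015.5701 N (tension)
  F[4-5] = -91.5373 N (compression)
  Rx@0 = -1995.0600 N
  Ry@0 = -2318.6217 N
  Ry@4 = +2535.4017 N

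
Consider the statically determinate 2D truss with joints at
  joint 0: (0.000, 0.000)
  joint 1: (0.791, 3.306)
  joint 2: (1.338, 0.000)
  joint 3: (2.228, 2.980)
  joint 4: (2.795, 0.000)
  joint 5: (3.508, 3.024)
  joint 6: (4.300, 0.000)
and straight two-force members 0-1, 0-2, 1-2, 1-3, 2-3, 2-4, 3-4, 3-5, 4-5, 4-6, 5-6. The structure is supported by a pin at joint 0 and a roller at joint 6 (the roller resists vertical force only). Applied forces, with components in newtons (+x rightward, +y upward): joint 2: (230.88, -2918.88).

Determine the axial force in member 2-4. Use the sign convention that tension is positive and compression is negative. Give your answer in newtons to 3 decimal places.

N=7 nodes, M=11 members, R=3 reactions → 2N=14, M+R=14
member 0 (0-1): L=3.3993, (cx,cy)=(0.2327,0.9725)
member 1 (0-2): L=1.3380, (cx,cy)=(1.0000,0.0000)
member 2 (1-2): L=3.3509, (cx,cy)=(0.1632,-0.9866)
member 3 (1-3): L=1.4735, (cx,cy)=(0.9752,-0.2212)
member 4 (2-3): L=3.1101, (cx,cy)=(0.2862,0.9582)
member 5 (2-4): L=1.4570, (cx,cy)=(1.0000,0.0000)
member 6 (3-4): L=3.0335, (cx,cy)=(0.1869,-0.9824)
member 7 (3-5): L=1.2808, (cx,cy)=(0.9994,0.0344)
member 8 (4-5): L=3.1069, (cx,cy)=(0.2295,0.9733)
member 9 (4-6): L=1.5050, (cx,cy)=(1.0000,0.0000)
member 10 (5-6): L=3.1260, (cx,cy)=(0.2534,-0.9674)
solve A·x = −loads:
  F[0-1] = -2067.3829 N (compression)
  F[0-2] = +711.9480 N (tension)
  F[1-2] = +2232.3826 N (tension)
  F[1-3] = -866.9602 N (compression)
  F[2-3] = +747.7104 N (tension)
  F[2-4] = +631.5059 N (tension)
  F[3-4] = -940.4871 N (compression)
  F[3-5] = -455.9837 N (compression)
  F[4-5] = +949.2459 N (tension)
  F[4-6] = +237.8742 N (tension)
  F[5-6] = -938.8804 N (compression)
  Rx@0 = -230.8800 N
  Ry@0 = +2010.6332 N
  Ry@6 = +908.2468 N

631.506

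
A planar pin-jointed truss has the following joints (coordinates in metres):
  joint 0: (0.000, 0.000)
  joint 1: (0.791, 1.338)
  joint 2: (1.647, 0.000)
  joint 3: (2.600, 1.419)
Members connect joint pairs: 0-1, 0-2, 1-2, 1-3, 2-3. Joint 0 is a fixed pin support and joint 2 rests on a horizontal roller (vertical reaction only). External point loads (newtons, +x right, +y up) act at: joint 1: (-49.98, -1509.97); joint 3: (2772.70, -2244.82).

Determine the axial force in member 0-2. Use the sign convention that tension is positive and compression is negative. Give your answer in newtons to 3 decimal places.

N=4 nodes, M=5 members, R=3 reactions → 2N=8, M+R=8
member 0 (0-1): L=1.5543, (cx,cy)=(0.5089,0.8608)
member 1 (0-2): L=1.6470, (cx,cy)=(1.0000,0.0000)
member 2 (1-2): L=1.5884, (cx,cy)=(0.5389,-0.8424)
member 3 (1-3): L=1.8108, (cx,cy)=(0.9990,0.0447)
member 4 (2-3): L=1.7093, (cx,cy)=(0.5575,0.8302)
solve A·x = −loads:
  F[0-1] = +3325.1820 N (tension)
  F[0-2] = +1030.5259 N (tension)
  F[1-2] = -4956.0214 N (compression)
  F[1-3] = +4417.4490 N (tension)
  F[2-3] = -2942.1218 N (compression)
  Rx@0 = -2722.7200 N
  Ry@0 = -2862.3966 N
  Ry@2 = +6617.1866 N

1030.526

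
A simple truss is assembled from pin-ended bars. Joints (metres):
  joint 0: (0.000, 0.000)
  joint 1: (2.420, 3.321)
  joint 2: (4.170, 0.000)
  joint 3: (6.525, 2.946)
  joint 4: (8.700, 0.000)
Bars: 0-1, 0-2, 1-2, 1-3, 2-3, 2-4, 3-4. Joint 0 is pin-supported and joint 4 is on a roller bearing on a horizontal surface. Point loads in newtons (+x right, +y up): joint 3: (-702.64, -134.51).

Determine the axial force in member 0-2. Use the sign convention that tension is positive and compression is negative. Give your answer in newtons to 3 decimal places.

N=5 nodes, M=7 members, R=3 reactions → 2N=10, M+R=10
member 0 (0-1): L=4.1092, (cx,cy)=(0.5889,0.8082)
member 1 (0-2): L=4.1700, (cx,cy)=(1.0000,0.0000)
member 2 (1-2): L=3.7539, (cx,cy)=(0.4662,-0.8847)
member 3 (1-3): L=4.1221, (cx,cy)=(0.9959,-0.0910)
member 4 (2-3): L=3.7716, (cx,cy)=(0.6244,0.7811)
member 5 (2-4): L=4.5300, (cx,cy)=(1.0000,0.0000)
member 6 (3-4): L=3.6619, (cx,cy)=(0.5940,-0.8045)
solve A·x = −loads:
  F[0-1] = -336.0057 N (compression)
  F[0-2] = -504.7582 N (compression)
  F[1-2] = +343.9412 N (tension)
  F[1-3] = -359.7138 N (compression)
  F[2-3] = -389.5527 N (compression)
  F[2-4] = -101.1795 N (compression)
  F[3-4] = +170.3493 N (tension)
  Rx@0 = +702.6400 N
  Ry@0 = +271.5559 N
  Ry@4 = -137.0459 N

-504.758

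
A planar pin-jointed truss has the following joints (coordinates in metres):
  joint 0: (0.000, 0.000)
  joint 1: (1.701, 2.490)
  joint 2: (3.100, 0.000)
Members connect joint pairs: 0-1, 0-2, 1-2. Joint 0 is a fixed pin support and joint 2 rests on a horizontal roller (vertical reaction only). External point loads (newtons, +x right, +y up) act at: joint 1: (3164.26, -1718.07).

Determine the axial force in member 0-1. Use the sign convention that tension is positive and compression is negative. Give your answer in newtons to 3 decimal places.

2139.058

N=3 nodes, M=3 members, R=3 reactions → 2N=6, M+R=6
member 0 (0-1): L=3.0155, (cx,cy)=(0.5641,0.8257)
member 1 (0-2): L=3.1000, (cx,cy)=(1.0000,0.0000)
member 2 (1-2): L=2.8561, (cx,cy)=(0.4898,-0.8718)
solve A·x = −loads:
  F[0-1] = +2139.0579 N (tension)
  F[0-2] = +1957.6656 N (tension)
  F[1-2] = -3996.6309 N (compression)
  Rx@0 = -3164.2600 N
  Ry@0 = -1766.2669 N
  Ry@2 = +3484.3369 N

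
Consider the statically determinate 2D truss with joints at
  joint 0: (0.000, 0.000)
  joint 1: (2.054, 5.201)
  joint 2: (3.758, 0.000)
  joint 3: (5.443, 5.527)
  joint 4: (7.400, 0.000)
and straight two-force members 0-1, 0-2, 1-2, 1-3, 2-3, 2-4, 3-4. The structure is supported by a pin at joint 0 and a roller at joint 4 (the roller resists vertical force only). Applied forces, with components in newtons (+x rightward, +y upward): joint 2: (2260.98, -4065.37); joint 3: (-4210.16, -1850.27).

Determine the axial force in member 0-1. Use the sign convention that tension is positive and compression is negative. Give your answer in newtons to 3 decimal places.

N=5 nodes, M=7 members, R=3 reactions → 2N=10, M+R=10
member 0 (0-1): L=5.5919, (cx,cy)=(0.3673,0.9301)
member 1 (0-2): L=3.7580, (cx,cy)=(1.0000,0.0000)
member 2 (1-2): L=5.4730, (cx,cy)=(0.3113,-0.9503)
member 3 (1-3): L=3.4046, (cx,cy)=(0.9954,0.0958)
member 4 (2-3): L=5.7781, (cx,cy)=(0.2916,0.9565)
member 5 (2-4): L=3.6420, (cx,cy)=(1.0000,0.0000)
member 6 (3-4): L=5.8632, (cx,cy)=(0.3338,-0.9427)
solve A·x = −loads:
  F[0-1] = -6058.1689 N (compression)
  F[0-2] = +276.0895 N (tension)
  F[1-2] = +5529.8555 N (tension)
  F[1-3] = -3965.1820 N (compression)
  F[2-3] = -1243.6911 N (compression)
  F[2-4] = +99.4833 N (tension)
  F[3-4] = -298.0555 N (compression)
  Rx@0 = +1949.1800 N
  Ry@0 = +5634.6771 N
  Ry@4 = +280.9629 N

-6058.169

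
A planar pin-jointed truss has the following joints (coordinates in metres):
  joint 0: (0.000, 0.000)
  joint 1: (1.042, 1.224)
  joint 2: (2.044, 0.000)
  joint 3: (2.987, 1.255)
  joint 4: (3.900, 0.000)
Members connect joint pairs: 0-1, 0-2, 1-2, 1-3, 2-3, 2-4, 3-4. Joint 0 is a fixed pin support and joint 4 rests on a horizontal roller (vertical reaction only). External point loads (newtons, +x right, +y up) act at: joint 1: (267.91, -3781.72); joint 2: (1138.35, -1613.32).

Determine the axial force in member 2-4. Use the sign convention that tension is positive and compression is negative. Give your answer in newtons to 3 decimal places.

N=5 nodes, M=7 members, R=3 reactions → 2N=10, M+R=10
member 0 (0-1): L=1.6075, (cx,cy)=(0.6482,0.7614)
member 1 (0-2): L=2.0440, (cx,cy)=(1.0000,0.0000)
member 2 (1-2): L=1.5818, (cx,cy)=(0.6334,-0.7738)
member 3 (1-3): L=1.9452, (cx,cy)=(0.9999,0.0159)
member 4 (2-3): L=1.5698, (cx,cy)=(0.6007,0.7995)
member 5 (2-4): L=1.8560, (cx,cy)=(1.0000,0.0000)
member 6 (3-4): L=1.5520, (cx,cy)=(0.5883,-0.8087)
solve A·x = −loads:
  F[0-1] = -4537.4269 N (compression)
  F[0-2] = +4347.5385 N (tension)
  F[1-2] = -482.0287 N (compression)
  F[1-3] = -2904.2190 N (compression)
  F[2-3] = +2484.5480 N (tension)
  F[2-4] = +1411.3494 N (tension)
  F[3-4] = -2399.0845 N (compression)
  Rx@0 = -1406.2600 N
  Ry@0 = +3455.0143 N
  Ry@4 = +1940.0257 N

1411.349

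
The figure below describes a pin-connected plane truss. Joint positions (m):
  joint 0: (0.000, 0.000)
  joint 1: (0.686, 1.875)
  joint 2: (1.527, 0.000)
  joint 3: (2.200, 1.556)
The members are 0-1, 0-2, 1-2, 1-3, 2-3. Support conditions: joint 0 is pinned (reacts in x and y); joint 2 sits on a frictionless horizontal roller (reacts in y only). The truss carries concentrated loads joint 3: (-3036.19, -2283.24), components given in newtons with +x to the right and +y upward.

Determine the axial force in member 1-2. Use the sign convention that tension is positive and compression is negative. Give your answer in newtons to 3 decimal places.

N=4 nodes, M=5 members, R=3 reactions → 2N=8, M+R=8
member 0 (0-1): L=1.9966, (cx,cy)=(0.3436,0.9391)
member 1 (0-2): L=1.5270, (cx,cy)=(1.0000,0.0000)
member 2 (1-2): L=2.0550, (cx,cy)=(0.4093,-0.9124)
member 3 (1-3): L=1.5472, (cx,cy)=(0.9785,-0.2062)
member 4 (2-3): L=1.6953, (cx,cy)=(0.3970,0.9178)
solve A·x = −loads:
  F[0-1] = -2222.8830 N (compression)
  F[0-2] = -2272.4245 N (compression)
  F[1-2] = +2721.4936 N (tension)
  F[1-3] = -1918.7646 N (compression)
  F[2-3] = -2918.6712 N (compression)
  Rx@0 = +3036.1900 N
  Ry@0 = +2087.5515 N
  Ry@2 = +195.6885 N

2721.494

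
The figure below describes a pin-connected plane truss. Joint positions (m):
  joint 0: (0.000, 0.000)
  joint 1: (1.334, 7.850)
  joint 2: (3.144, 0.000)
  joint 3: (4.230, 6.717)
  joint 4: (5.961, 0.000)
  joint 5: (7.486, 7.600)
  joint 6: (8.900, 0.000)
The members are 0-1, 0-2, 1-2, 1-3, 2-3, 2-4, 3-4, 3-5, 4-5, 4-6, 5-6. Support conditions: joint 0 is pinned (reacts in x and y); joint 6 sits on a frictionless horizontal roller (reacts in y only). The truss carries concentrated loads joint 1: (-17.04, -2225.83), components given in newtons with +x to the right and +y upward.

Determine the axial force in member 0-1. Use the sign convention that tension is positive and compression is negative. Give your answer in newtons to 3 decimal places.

N=7 nodes, M=11 members, R=3 reactions → 2N=14, M+R=14
member 0 (0-1): L=7.9625, (cx,cy)=(0.1675,0.9859)
member 1 (0-2): L=3.1440, (cx,cy)=(1.0000,0.0000)
member 2 (1-2): L=8.0560, (cx,cy)=(0.2247,-0.9744)
member 3 (1-3): L=3.1097, (cx,cy)=(0.9313,-0.3643)
member 4 (2-3): L=6.8042, (cx,cy)=(0.1596,0.9872)
member 5 (2-4): L=2.8170, (cx,cy)=(1.0000,0.0000)
member 6 (3-4): L=6.9365, (cx,cy)=(0.2496,-0.9684)
member 7 (3-5): L=3.3736, (cx,cy)=(0.9651,0.2617)
member 8 (4-5): L=7.7515, (cx,cy)=(0.1967,0.9805)
member 9 (4-6): L=2.9390, (cx,cy)=(1.0000,0.0000)
member 10 (5-6): L=7.7304, (cx,cy)=(0.1829,-0.9831)
solve A·x = −loads:
  F[0-1] = -1934.5782 N (compression)
  F[0-2] = +307.0685 N (tension)
  F[1-2] = -223.8616 N (compression)
  F[1-3] = -275.7231 N (compression)
  F[2-3] = +220.9708 N (tension)
  F[2-4] = +221.5033 N (tension)
  F[3-4] = -365.4930 N (compression)
  F[3-5] = -135.0004 N (compression)
  F[4-5] = +360.9843 N (tension)
  F[4-6] = +59.2754 N (tension)
  F[5-6] = -324.0620 N (compression)
  Rx@0 = +17.0400 N
  Ry@0 = +1907.2353 N
  Ry@6 = +318.5947 N

-1934.578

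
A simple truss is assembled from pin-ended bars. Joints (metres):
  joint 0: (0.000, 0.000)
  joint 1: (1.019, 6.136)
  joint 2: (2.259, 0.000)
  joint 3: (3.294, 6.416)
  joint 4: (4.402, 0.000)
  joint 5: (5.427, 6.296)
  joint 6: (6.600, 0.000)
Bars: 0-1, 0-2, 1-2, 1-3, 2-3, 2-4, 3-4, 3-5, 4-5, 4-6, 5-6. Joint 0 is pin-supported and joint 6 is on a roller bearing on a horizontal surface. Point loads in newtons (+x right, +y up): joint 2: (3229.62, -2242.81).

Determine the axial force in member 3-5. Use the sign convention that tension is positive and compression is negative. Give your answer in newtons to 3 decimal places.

-265.983

N=7 nodes, M=11 members, R=3 reactions → 2N=14, M+R=14
member 0 (0-1): L=6.2200, (cx,cy)=(0.1638,0.9865)
member 1 (0-2): L=2.2590, (cx,cy)=(1.0000,0.0000)
member 2 (1-2): L=6.2600, (cx,cy)=(0.1981,-0.9802)
member 3 (1-3): L=2.2922, (cx,cy)=(0.9925,0.1222)
member 4 (2-3): L=6.4989, (cx,cy)=(0.1593,0.9872)
member 5 (2-4): L=2.1430, (cx,cy)=(1.0000,0.0000)
member 6 (3-4): L=6.5110, (cx,cy)=(0.1702,-0.9854)
member 7 (3-5): L=2.1364, (cx,cy)=(0.9984,-0.0562)
member 8 (4-5): L=6.3789, (cx,cy)=(0.1607,0.9870)
member 9 (4-6): L=2.1980, (cx,cy)=(1.0000,0.0000)
member 10 (5-6): L=6.4043, (cx,cy)=(0.1832,-0.9831)
solve A·x = −loads:
  F[0-1] = -1495.3606 N (compression)
  F[0-2] = +3474.5980 N (tension)
  F[1-2] = +1438.4400 N (tension)
  F[1-3] = -533.9053 N (compression)
  F[2-3] = +843.6392 N (tension)
  F[2-4] = +395.5517 N (tension)
  F[3-4] = -763.8540 N (compression)
  F[3-5] = -265.9833 N (compression)
  F[4-5] = +762.6223 N (tension)
  F[4-6] = +143.0204 N (tension)
  F[5-6] = -780.8620 N (compression)
  Rx@0 = -3229.6200 N
  Ry@0 = +1475.1573 N
  Ry@6 = +767.6527 N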